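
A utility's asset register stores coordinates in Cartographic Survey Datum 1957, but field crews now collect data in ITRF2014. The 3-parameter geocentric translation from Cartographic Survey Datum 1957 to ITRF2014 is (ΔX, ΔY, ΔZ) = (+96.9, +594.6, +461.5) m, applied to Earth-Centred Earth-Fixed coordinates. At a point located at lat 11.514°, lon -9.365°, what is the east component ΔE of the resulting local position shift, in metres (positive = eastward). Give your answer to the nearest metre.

ΔE = 602 m

At φ = 11.514°, λ = -9.365°: sin φ = 0.199607, cos φ = 0.979876, sin λ = -0.162723, cos λ = 0.986672.
ΔE = −sin λ·ΔX + cos λ·ΔY = −(-0.162723)·(96.9) + (0.986672)·(594.6) = 602.44 m.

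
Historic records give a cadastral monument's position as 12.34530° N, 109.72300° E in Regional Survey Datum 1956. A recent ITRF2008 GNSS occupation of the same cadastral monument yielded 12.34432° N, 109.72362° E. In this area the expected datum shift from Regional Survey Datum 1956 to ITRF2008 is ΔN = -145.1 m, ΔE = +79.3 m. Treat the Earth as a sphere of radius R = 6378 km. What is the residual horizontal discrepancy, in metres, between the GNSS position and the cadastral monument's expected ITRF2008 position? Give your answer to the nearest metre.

Observed coordinate differences: Δφ = -0.00098°, Δλ = +0.00062°.
Converting to metres (1° lat = 111317 m, cos φ = 0.976877): observed ΔN = -109.1 m, observed ΔE = 67.4 m.
Subtracting the expected shift leaves a residual of -109.1 − (-145.1) = 36.0 m north and 67.4 − (79.3) = -11.9 m east.
Residual distance = √(36.0² + (-11.9)²) = 37.9 m.

38 m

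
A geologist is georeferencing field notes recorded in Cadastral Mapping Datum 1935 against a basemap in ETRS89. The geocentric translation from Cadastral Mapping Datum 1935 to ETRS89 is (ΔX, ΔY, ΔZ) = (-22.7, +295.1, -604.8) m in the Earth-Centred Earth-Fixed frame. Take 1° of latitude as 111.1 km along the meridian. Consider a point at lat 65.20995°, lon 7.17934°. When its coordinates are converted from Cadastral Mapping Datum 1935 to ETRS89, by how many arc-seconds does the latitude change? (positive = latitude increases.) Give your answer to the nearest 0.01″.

sin φ = 0.907850, cos φ = 0.419294, sin λ = 0.124975, cos λ = 0.992160.
North component: ΔN = −sin φ cos λ·ΔX − sin φ sin λ·ΔY + cos φ·ΔZ = −(0.907850)(0.992160)(-22.7) − (0.907850)(0.124975)(295.1) + (0.419294)(-604.8) = -266.62 m.
1° of latitude spans 111100 m, so Δφ = -266.62 / 111100 × 3600 = -8.639″.

Δφ = -8.64″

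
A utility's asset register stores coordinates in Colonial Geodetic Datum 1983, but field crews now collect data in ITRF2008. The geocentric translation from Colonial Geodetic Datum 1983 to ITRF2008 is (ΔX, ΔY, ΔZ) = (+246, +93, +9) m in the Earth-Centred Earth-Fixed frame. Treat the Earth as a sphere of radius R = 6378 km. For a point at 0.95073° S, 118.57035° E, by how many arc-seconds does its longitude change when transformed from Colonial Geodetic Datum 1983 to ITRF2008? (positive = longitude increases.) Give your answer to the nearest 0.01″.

Δλ = -8.43″

sin φ = -0.016593, cos φ = 0.999862, sin λ = 0.878231, cos λ = -0.478237.
East component: ΔE = −sin λ·ΔX + cos λ·ΔY = −(0.878231)(246) + (-0.478237)(93) = -260.52 m.
1° of latitude spans πR/180 = 111317 m; at latitude φ, 1° of longitude spans that × cos φ = 111301.8 m, so Δλ = -260.52 / 111301.8 × 3600 = -8.426″.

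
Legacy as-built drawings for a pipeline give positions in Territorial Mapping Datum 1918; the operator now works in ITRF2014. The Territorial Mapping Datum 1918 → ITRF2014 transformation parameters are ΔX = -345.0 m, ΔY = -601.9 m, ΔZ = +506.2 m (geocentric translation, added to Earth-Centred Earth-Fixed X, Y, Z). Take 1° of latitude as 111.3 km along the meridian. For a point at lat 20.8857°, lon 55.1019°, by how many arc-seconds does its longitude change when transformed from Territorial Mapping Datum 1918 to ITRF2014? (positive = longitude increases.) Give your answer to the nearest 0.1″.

sin φ = 0.356505, cos φ = 0.934293, sin λ = 0.820171, cos λ = 0.572119.
East component: ΔE = −sin λ·ΔX + cos λ·ΔY = −(0.820171)(-345.0) + (0.572119)(-601.9) = -61.40 m.
1° of latitude spans 111300 m; at latitude φ, 1° of longitude spans that × cos φ = 103986.9 m, so Δλ = -61.40 / 103986.9 × 3600 = -2.126″.

Δλ = -2.1″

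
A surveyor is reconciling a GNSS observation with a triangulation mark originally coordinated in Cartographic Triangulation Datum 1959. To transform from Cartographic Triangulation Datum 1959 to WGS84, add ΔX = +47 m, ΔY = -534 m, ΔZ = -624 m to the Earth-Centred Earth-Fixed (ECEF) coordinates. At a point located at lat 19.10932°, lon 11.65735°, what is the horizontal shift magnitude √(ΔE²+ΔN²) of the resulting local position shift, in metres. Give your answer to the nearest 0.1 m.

779.6 m

The local east axis at (φ, λ) is (−sin λ, cos λ, 0), so ΔE = −sin(11.65735°)·47 + cos(11.65735°)·(-534) = -532.48 m.
The local north axis is (−sin φ cos λ, −sin φ sin λ, cos φ), giving ΔN = -15.069 + 35.323 − 589.615 = -569.36 m.
Horizontal magnitude = √(ΔE² + ΔN²) = √((-532.48)² + (-569.36)²) = 779.56 m.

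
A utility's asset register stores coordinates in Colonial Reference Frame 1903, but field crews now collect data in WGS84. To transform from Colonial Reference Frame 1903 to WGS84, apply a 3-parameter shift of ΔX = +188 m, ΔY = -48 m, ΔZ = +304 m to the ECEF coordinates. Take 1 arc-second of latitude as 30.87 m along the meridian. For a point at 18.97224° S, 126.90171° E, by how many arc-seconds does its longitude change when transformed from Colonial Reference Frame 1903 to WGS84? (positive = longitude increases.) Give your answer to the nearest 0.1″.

sin φ = -0.325110, cos φ = 0.945676, sin λ = 0.799667, cos λ = -0.600444.
East component: ΔE = −sin λ·ΔX + cos λ·ΔY = −(0.799667)(188) + (-0.600444)(-48) = -121.52 m.
1° of latitude spans 3600 × 30.87 = 111132 m; at latitude φ, 1° of longitude spans that × cos φ = 105094.9 m, so Δλ = -121.52 / 105094.9 × 3600 = -4.163″.

Δλ = -4.2″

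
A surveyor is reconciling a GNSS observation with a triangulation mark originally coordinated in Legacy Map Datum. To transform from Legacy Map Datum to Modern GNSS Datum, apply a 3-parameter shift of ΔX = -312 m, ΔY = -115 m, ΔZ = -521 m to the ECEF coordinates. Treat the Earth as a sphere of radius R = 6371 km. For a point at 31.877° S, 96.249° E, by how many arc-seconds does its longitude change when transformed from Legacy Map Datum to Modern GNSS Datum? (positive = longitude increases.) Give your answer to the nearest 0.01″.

Δλ = 12.30″

sin φ = -0.528097, cos φ = 0.849184, sin λ = 0.994058, cos λ = -0.108850.
East component: ΔE = −sin λ·ΔX + cos λ·ΔY = −(0.994058)(-312) + (-0.108850)(-115) = 322.66 m.
1° of latitude spans πR/180 = 111195 m; at latitude φ, 1° of longitude spans that × cos φ = 94424.9 m, so Δλ = 322.66 / 94424.9 × 3600 = 12.302″.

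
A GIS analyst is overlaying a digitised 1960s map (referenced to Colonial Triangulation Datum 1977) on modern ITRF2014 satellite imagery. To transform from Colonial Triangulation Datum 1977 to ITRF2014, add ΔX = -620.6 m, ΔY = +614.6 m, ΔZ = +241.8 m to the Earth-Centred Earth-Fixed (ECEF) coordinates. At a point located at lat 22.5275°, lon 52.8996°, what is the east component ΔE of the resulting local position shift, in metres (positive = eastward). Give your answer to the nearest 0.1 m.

The local east axis at (φ, λ) is (−sin λ, cos λ, 0), so ΔE = −sin(52.8996°)·(-620.6) + cos(52.8996°)·614.6 = 865.71 m.

ΔE = 865.7 m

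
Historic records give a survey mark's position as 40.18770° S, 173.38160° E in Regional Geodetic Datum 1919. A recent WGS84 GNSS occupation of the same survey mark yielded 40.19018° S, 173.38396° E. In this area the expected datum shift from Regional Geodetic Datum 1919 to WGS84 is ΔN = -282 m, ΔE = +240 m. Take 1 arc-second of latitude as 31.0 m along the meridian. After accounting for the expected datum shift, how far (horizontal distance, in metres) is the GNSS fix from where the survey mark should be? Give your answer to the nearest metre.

Observed coordinate differences: Δφ = -0.00248°, Δλ = +0.00236°.
Converting to metres (1° lat = 111600 m, cos φ = 0.763935): observed ΔN = -276.8 m, observed ΔE = 201.2 m.
Subtracting the expected shift leaves a residual of -276.8 − (-282) = 5.2 m north and 201.2 − (240) = -38.8 m east.
Residual distance = √(5.2² + (-38.8)²) = 39.1 m.

39 m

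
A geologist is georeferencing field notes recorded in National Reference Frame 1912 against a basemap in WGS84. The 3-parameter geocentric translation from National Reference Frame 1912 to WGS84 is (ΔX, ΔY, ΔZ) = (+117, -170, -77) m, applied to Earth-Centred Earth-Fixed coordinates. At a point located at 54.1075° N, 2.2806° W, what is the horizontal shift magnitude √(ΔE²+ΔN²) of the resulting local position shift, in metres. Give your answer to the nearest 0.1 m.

At φ = 54.1075°, λ = -2.2806°: sin φ = 0.810118, cos φ = 0.586266, sin λ = -0.039793, cos λ = 0.999208.
ΔE = −sin λ·ΔX + cos λ·ΔY = −(-0.039793)·(117) + (0.999208)·(-170) = -165.21 m.
ΔN = −sin φ cos λ·ΔX − sin φ sin λ·ΔY + cos φ·ΔZ = −(0.810118)(0.999208)(117) − (0.810118)(-0.039793)(-170) + (0.586266)(-77) = -145.33 m.
Horizontal magnitude = √(ΔE² + ΔN²) = √((-165.21)² + (-145.33)²) = 220.04 m.

220.0 m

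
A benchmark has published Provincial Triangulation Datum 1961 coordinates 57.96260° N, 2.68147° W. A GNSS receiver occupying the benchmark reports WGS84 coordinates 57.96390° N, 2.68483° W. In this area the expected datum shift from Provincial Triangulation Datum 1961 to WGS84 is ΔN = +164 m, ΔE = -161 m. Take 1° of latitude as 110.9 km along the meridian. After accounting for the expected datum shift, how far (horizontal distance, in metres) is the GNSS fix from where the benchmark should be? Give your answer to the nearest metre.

42 m

Observed coordinate differences: Δφ = +0.00130°, Δλ = -0.00336°.
Converting to metres (1° lat = 110900 m, cos φ = 0.530473): observed ΔN = 144.2 m, observed ΔE = -197.7 m.
Subtracting the expected shift leaves a residual of 144.2 − (164) = -19.8 m north and -197.7 − (-161) = -36.7 m east.
Residual distance = √((-19.8)² + (-36.7)²) = 41.7 m.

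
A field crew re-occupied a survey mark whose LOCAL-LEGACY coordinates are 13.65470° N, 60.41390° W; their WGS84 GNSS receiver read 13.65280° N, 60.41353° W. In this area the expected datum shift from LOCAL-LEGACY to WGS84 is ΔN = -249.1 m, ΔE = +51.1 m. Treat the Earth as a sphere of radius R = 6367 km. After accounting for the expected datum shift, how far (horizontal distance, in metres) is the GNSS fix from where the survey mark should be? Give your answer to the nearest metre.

40 m

Observed coordinate differences: Δφ = -0.00190°, Δλ = +0.00037°.
Converting to metres (1° lat = 111125 m, cos φ = 0.971736): observed ΔN = -211.1 m, observed ΔE = 40.0 m.
Subtracting the expected shift leaves a residual of -211.1 − (-249.1) = 38.0 m north and 40.0 − (51.1) = -11.1 m east.
Residual distance = √(38.0² + (-11.1)²) = 39.6 m.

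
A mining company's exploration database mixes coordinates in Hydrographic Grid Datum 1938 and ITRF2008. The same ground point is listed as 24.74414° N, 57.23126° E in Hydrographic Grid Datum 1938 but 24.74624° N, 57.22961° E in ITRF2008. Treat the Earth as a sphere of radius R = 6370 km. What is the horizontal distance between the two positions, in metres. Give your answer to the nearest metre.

287 m

Δφ = 24.74624° − 24.74414° = +0.00210°; Δλ = 57.22961° − 57.23126° = -0.00165°.
1° along a meridian = πR/180 = 111177 m.
ΔN = Δφ × 111177 = 233.5 m; ΔE = Δλ × 111177 × cos(24.74414°) = -0.00165 × 111177 × 0.908186 = -166.6 m.
Distance = √(ΔE² + ΔN²) = √((-166.6)² + 233.5²) = 286.8 m.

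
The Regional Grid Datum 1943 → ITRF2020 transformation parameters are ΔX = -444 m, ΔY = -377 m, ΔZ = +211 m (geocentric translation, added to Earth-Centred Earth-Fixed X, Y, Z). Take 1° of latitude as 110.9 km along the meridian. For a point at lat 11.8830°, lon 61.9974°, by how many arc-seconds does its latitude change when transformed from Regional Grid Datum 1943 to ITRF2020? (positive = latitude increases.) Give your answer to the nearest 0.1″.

sin φ = 0.205914, cos φ = 0.978570, sin λ = 0.882926, cos λ = 0.469512.
North component: ΔN = −sin φ cos λ·ΔX − sin φ sin λ·ΔY + cos φ·ΔZ = −(0.205914)(0.469512)(-444) − (0.205914)(0.882926)(-377) + (0.978570)(211) = 317.94 m.
1° of latitude spans 110900 m, so Δφ = 317.94 / 110900 × 3600 = 10.321″.

Δφ = 10.3″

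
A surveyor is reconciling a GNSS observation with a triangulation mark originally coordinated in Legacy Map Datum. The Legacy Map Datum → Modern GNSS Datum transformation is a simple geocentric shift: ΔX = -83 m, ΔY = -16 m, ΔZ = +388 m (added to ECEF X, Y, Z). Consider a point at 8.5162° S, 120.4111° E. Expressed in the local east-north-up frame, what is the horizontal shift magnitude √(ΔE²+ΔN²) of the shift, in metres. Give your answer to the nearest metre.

At φ = -8.5162°, λ = 120.4111°: sin φ = -0.148089, cos φ = 0.988974, sin λ = 0.862416, cos λ = -0.506201.
ΔE = −sin λ·ΔX + cos λ·ΔY = −(0.862416)·(-83) + (-0.506201)·(-16) = 79.68 m.
ΔN = −sin φ cos λ·ΔX − sin φ sin λ·ΔY + cos φ·ΔZ = −(-0.148089)(-0.506201)(-83) − (-0.148089)(0.862416)(-16) + (0.988974)(388) = 387.90 m.
Horizontal magnitude = √(ΔE² + ΔN²) = √(79.68² + 387.90²) = 396.00 m.

396 m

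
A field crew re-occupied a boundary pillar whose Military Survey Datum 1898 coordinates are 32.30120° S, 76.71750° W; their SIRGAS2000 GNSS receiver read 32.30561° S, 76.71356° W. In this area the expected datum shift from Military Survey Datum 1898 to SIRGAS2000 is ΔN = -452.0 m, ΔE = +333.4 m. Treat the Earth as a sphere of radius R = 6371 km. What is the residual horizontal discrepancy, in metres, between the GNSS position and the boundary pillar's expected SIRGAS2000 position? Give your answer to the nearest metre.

Observed coordinate differences: Δφ = -0.00441°, Δλ = +0.00394°.
Converting to metres (1° lat = 111195 m, cos φ = 0.845251): observed ΔN = -490.4 m, observed ΔE = 370.3 m.
Subtracting the expected shift leaves a residual of -490.4 − (-452.0) = -38.4 m north and 370.3 − (333.4) = 36.9 m east.
Residual distance = √((-38.4)² + 36.9²) = 53.2 m.

53 m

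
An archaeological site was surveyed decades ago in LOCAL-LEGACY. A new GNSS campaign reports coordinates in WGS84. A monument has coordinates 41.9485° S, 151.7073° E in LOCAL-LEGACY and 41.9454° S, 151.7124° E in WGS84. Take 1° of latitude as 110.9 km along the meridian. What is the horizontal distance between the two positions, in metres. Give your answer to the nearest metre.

543 m

Δφ = -41.9454° − -41.9485° = +0.0031°; Δλ = 151.7124° − 151.7073° = +0.0051°.
ΔN = Δφ × 110900 = 343.8 m; ΔE = Δλ × 110900 × cos(-41.9485°) = +0.0051 × 110900 × 0.743746 = 420.7 m.
Distance = √(ΔE² + ΔN²) = √(420.7² + 343.8²) = 543.3 m.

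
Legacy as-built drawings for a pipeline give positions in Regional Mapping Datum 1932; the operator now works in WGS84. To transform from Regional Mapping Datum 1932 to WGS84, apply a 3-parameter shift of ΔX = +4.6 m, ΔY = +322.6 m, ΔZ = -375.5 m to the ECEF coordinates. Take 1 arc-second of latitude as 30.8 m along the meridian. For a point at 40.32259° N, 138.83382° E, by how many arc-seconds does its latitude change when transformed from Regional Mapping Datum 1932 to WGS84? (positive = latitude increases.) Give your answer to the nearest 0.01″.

sin φ = 0.647090, cos φ = 0.762413, sin λ = 0.658245, cos λ = -0.752804.
North component: ΔN = −sin φ cos λ·ΔX − sin φ sin λ·ΔY + cos φ·ΔZ = −(0.647090)(-0.752804)(4.6) − (0.647090)(0.658245)(322.6) + (0.762413)(-375.5) = -421.45 m.
1° of latitude spans 3600 × 30.80 = 110880 m, so Δφ = -421.45 / 110880 × 3600 = -13.684″.

Δφ = -13.68″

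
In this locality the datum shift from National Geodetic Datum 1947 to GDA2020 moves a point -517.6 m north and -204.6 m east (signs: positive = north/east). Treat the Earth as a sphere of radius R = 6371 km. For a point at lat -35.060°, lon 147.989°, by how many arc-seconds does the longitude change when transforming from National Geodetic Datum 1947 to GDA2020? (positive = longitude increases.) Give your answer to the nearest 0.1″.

At latitude -35.060°, cos φ = 0.818551.
One radian of longitude at latitude φ spans R cos φ, so Δλ = ΔE / (R cos φ) = -204.6 / (6371000 × 0.818551) = -3.9233e-05 rad = -8.092″.

Δλ = -8.1″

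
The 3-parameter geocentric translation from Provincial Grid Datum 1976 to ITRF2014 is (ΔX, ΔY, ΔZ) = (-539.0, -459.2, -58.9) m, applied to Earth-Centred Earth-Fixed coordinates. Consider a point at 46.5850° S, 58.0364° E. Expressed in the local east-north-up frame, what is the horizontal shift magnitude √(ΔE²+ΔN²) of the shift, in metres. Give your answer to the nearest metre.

At φ = -46.5850°, λ = 58.0364°: sin φ = -0.726395, cos φ = 0.687278, sin λ = 0.848385, cos λ = 0.529380.
ΔE = −sin λ·ΔX + cos λ·ΔY = −(0.848385)·(-539.0) + (0.529380)·(-459.2) = 214.19 m.
ΔN = −sin φ cos λ·ΔX − sin φ sin λ·ΔY + cos φ·ΔZ = −(-0.726395)(0.529380)(-539.0) − (-0.726395)(0.848385)(-459.2) + (0.687278)(-58.9) = -530.73 m.
Horizontal magnitude = √(ΔE² + ΔN²) = √(214.19² + (-530.73)²) = 572.32 m.

572 m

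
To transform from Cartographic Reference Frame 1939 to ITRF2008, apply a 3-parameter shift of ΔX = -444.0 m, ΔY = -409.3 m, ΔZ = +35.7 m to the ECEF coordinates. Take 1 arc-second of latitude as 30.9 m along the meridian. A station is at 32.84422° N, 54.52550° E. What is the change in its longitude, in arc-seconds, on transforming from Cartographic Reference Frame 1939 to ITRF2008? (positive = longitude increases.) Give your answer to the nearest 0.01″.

Δλ = 4.78″

sin φ = 0.542357, cos φ = 0.840148, sin λ = 0.814374, cos λ = 0.580341.
East component: ΔE = −sin λ·ΔX + cos λ·ΔY = −(0.814374)(-444.0) + (0.580341)(-409.3) = 124.05 m.
1° of latitude spans 3600 × 30.90 = 111240 m; at latitude φ, 1° of longitude spans that × cos φ = 93458.1 m, so Δλ = 124.05 / 93458.1 × 3600 = 4.778″.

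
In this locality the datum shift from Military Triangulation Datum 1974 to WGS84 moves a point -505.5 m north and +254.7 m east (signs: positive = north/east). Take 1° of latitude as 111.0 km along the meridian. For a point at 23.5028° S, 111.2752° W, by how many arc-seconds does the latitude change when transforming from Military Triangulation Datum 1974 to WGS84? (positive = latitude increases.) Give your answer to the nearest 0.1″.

1° of latitude = 111.0 km, so Δφ = -505.5 / 111000 = -0.0045541° = -16.395″.

Δφ = -16.4″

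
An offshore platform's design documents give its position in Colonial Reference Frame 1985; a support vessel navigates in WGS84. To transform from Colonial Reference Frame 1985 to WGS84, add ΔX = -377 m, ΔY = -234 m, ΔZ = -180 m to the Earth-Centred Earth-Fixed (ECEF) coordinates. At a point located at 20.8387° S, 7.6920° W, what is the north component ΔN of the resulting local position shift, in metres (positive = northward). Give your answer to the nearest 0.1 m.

ΔN = -290.0 m

At φ = -20.8387°, λ = -7.6920°: sin φ = -0.355738, cos φ = 0.934586, sin λ = -0.133848, cos λ = 0.991002.
ΔN = −sin φ cos λ·ΔX − sin φ sin λ·ΔY + cos φ·ΔZ = −(-0.355738)(0.991002)(-377) − (-0.355738)(-0.133848)(-234) + (0.934586)(-180) = -289.99 m.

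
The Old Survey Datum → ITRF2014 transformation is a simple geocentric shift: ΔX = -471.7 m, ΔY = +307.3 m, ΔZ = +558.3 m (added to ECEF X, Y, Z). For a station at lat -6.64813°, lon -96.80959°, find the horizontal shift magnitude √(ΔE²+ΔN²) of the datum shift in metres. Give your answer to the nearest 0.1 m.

728.8 m

The local east axis at (φ, λ) is (−sin λ, cos λ, 0), so ΔE = −sin(-96.80959°)·(-471.7) + cos(-96.80959°)·307.3 = -504.81 m.
The local north axis is (−sin φ cos λ, −sin φ sin λ, cos φ), giving ΔN = 6.475 − 35.326 + 554.546 = 525.70 m.
Horizontal magnitude = √(ΔE² + ΔN²) = √((-504.81)² + 525.70²) = 728.83 m.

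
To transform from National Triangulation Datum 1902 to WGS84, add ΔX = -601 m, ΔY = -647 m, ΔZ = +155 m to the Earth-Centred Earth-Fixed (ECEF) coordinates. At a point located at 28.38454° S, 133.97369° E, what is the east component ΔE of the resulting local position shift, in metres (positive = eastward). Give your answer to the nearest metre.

At φ = -28.38454°, λ = 133.97369°: sin φ = -0.475387, cos φ = 0.879777, sin λ = 0.719659, cos λ = -0.694328.
ΔE = −sin λ·ΔX + cos λ·ΔY = −(0.719659)·(-601) + (-0.694328)·(-647) = 881.75 m.

ΔE = 882 m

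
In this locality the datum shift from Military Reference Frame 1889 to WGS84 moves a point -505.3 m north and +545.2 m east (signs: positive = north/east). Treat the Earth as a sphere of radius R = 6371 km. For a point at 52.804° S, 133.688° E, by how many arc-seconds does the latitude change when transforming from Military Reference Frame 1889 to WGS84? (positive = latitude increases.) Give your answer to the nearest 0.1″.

Δφ = -16.4″

On a sphere of radius R, 1 rad of latitude = R, so Δφ = ΔN / R = -505.3 / 6371000 = -7.9313e-05 rad = -16.359″.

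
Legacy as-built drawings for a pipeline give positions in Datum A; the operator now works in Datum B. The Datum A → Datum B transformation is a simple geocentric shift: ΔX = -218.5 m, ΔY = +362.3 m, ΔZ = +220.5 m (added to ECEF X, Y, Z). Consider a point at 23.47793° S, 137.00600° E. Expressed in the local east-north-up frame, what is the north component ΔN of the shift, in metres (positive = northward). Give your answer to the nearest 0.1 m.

At φ = -23.47793°, λ = 137.00600°: sin φ = -0.398396, cos φ = 0.917214, sin λ = 0.681922, cos λ = -0.731425.
ΔN = −sin φ cos λ·ΔX − sin φ sin λ·ΔY + cos φ·ΔZ = −(-0.398396)(-0.731425)(-218.5) − (-0.398396)(0.681922)(362.3) + (0.917214)(220.5) = 364.34 m.

ΔN = 364.3 m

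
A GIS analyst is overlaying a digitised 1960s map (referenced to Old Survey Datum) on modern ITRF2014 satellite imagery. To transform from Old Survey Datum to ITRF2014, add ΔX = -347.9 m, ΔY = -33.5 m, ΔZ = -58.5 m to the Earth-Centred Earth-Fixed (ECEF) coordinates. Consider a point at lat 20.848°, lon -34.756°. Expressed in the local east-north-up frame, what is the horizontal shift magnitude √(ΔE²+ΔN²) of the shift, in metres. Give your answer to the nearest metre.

The local east axis at (φ, λ) is (−sin λ, cos λ, 0), so ΔE = −sin(-34.756°)·(-347.9) + cos(-34.756°)·(-33.5) = -225.85 m.
The local north axis is (−sin φ cos λ, −sin φ sin λ, cos φ), giving ΔN = 101.724 − 6.797 − 54.670 = 40.26 m.
Horizontal magnitude = √(ΔE² + ΔN²) = √((-225.85)² + 40.26²) = 229.41 m.

229 m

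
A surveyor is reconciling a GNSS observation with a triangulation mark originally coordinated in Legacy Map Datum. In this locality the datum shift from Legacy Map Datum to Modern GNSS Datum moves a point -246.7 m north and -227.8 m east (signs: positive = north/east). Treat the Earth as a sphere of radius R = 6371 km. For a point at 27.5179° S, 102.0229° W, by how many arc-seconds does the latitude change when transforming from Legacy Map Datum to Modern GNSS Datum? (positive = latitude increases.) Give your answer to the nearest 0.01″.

Δφ = -7.99″

On a sphere of radius R, 1 rad of latitude = R, so Δφ = ΔN / R = -246.7 / 6371000 = -3.8722e-05 rad = -7.987″.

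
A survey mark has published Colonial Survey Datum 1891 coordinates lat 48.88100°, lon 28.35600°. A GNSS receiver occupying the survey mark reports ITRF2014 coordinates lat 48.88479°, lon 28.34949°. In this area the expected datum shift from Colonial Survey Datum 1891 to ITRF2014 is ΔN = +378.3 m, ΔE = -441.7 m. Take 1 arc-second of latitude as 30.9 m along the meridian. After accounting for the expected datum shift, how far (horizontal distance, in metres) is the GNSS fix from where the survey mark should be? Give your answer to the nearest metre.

55 m

Observed coordinate differences: Δφ = +0.00379°, Δλ = -0.00651°.
Converting to metres (1° lat = 111240 m, cos φ = 0.657625): observed ΔN = 421.6 m, observed ΔE = -476.2 m.
Subtracting the expected shift leaves a residual of 421.6 − (378.3) = 43.3 m north and -476.2 − (-441.7) = -34.5 m east.
Residual distance = √(43.3² + (-34.5)²) = 55.4 m.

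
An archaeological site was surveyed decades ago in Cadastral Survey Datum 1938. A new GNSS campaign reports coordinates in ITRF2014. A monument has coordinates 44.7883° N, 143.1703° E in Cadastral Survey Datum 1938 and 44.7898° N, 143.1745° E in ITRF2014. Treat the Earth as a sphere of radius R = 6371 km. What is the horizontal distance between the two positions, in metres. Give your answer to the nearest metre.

Δφ = 44.7898° − 44.7883° = +0.0015°; Δλ = 143.1745° − 143.1703° = +0.0042°.
1° along a meridian = πR/180 = 111195 m.
ΔN = Δφ × 111195 = 166.8 m; ΔE = Δλ × 111195 × cos(44.7883°) = +0.0042 × 111195 × 0.709715 = 331.4 m.
Distance = √(ΔE² + ΔN²) = √(331.4² + 166.8²) = 371.1 m.

371 m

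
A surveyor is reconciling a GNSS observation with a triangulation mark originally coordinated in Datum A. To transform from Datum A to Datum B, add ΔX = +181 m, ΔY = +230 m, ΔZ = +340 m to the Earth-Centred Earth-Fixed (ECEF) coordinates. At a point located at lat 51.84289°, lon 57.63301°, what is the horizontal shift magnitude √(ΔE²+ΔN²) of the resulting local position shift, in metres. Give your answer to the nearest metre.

35 m

The local east axis at (φ, λ) is (−sin λ, cos λ, 0), so ΔE = −sin(57.63301°)·181 + cos(57.63301°)·230 = -29.75 m.
The local north axis is (−sin φ cos λ, −sin φ sin λ, cos φ), giving ΔN = -76.192 − 152.755 + 210.059 = -18.89 m.
Horizontal magnitude = √(ΔE² + ΔN²) = √((-29.75)² + (-18.89)²) = 35.24 m.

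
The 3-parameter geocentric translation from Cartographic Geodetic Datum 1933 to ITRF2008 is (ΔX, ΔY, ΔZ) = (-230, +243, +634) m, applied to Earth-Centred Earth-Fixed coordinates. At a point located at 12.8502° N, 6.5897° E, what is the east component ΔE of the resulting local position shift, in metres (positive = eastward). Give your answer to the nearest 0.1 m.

ΔE = 267.8 m

The local east axis at (φ, λ) is (−sin λ, cos λ, 0), so ΔE = −sin(6.5897°)·(-230) + cos(6.5897°)·243 = 267.79 m.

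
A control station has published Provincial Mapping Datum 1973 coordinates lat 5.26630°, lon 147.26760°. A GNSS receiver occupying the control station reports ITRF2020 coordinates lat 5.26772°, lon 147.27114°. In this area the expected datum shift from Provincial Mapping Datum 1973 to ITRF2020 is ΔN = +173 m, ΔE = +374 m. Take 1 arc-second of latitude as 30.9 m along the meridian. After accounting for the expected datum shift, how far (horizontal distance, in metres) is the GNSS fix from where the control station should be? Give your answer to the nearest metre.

24 m

Observed coordinate differences: Δφ = +0.00142°, Δλ = +0.00354°.
Converting to metres (1° lat = 111240 m, cos φ = 0.995779): observed ΔN = 158.0 m, observed ΔE = 392.1 m.
Subtracting the expected shift leaves a residual of 158.0 − (173) = -15.0 m north and 392.1 − (374) = 18.1 m east.
Residual distance = √((-15.0)² + 18.1²) = 23.6 m.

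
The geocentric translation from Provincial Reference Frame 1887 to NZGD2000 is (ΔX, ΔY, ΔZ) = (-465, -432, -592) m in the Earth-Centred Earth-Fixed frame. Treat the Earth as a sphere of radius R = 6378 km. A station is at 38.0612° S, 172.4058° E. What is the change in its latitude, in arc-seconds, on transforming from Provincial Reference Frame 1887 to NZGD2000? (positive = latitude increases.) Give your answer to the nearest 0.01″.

Δφ = -7.02″

sin φ = -0.616503, cos φ = 0.787353, sin λ = 0.132156, cos λ = -0.991229.
North component: ΔN = −sin φ cos λ·ΔX − sin φ sin λ·ΔY + cos φ·ΔZ = −(-0.616503)(-0.991229)(-465) − (-0.616503)(0.132156)(-432) + (0.787353)(-592) = -217.15 m.
1° of latitude spans πR/180 = 111317 m, so Δφ = -217.15 / 111317 × 3600 = -7.023″.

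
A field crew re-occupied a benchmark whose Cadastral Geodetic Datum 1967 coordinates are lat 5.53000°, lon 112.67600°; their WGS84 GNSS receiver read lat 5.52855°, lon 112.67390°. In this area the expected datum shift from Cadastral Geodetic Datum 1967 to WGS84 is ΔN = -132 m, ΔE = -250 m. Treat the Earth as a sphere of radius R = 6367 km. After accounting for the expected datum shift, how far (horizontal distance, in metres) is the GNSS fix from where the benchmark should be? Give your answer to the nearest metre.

34 m

Observed coordinate differences: Δφ = -0.00145°, Δλ = -0.00210°.
Converting to metres (1° lat = 111125 m, cos φ = 0.995346): observed ΔN = -161.1 m, observed ΔE = -232.3 m.
Subtracting the expected shift leaves a residual of -161.1 − (-132) = -29.1 m north and -232.3 − (-250) = 17.7 m east.
Residual distance = √((-29.1)² + 17.7²) = 34.1 m.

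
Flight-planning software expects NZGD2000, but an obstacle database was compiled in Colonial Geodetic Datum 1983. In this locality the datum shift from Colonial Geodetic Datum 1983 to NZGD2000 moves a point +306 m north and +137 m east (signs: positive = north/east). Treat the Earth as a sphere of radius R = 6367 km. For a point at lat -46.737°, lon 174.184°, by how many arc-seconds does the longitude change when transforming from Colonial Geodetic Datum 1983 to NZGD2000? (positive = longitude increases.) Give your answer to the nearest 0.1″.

At latitude -46.737°, cos φ = 0.685348.
One radian of longitude at latitude φ spans R cos φ, so Δλ = ΔE / (R cos φ) = 137.0 / (6367000 × 0.685348) = 3.1396e-05 rad = 6.476″.

Δλ = 6.5″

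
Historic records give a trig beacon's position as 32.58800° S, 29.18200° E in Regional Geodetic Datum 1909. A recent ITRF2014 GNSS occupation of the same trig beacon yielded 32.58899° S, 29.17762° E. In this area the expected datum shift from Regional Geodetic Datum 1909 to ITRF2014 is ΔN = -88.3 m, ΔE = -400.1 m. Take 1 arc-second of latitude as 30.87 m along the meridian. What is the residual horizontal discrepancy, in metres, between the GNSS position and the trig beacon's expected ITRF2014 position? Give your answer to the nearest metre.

Observed coordinate differences: Δφ = -0.00099°, Δλ = -0.00438°.
Converting to metres (1° lat = 111132 m, cos φ = 0.842565): observed ΔN = -110.0 m, observed ΔE = -410.1 m.
Subtracting the expected shift leaves a residual of -110.0 − (-88.3) = -21.7 m north and -410.1 − (-400.1) = -10.0 m east.
Residual distance = √((-21.7)² + (-10.0)²) = 23.9 m.

24 m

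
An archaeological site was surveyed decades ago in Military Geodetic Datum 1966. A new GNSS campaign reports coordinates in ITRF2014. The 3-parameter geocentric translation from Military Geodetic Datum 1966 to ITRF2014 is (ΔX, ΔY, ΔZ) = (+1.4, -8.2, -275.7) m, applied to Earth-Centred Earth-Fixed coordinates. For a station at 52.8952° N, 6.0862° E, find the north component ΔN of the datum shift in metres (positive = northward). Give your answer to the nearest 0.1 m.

ΔN = -166.7 m

The local north axis is (−sin φ cos λ, −sin φ sin λ, cos φ), giving ΔN = -1.110 + 0.693 − 166.323 = -166.74 m.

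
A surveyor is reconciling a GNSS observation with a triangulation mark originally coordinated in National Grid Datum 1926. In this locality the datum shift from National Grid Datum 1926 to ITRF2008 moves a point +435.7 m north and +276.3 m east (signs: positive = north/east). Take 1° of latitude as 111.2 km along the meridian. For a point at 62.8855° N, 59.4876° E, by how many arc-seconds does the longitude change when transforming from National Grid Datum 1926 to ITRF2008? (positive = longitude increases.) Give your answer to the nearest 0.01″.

At latitude 62.8855°, cos φ = 0.455770.
1° of longitude at this latitude = 111.2 × cos φ = 50.68 km, so Δλ = 276.3 / 50681.6 = 0.0054517° = 19.626″.

Δλ = 19.63″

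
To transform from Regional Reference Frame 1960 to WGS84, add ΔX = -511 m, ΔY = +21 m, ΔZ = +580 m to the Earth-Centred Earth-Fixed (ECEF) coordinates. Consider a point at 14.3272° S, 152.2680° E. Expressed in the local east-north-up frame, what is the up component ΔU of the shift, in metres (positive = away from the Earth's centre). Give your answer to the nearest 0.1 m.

The local up (radial) axis is (cos φ cos λ, cos φ sin λ, sin φ), giving ΔU = 438.236 + 9.468 − 143.526 = 304.18 m.

ΔU = 304.2 m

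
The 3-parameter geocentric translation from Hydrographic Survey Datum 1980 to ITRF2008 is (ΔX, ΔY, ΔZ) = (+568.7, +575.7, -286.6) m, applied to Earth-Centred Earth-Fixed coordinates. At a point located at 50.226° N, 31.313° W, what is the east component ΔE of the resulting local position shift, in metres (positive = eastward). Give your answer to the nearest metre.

ΔE = 787 m

The local east axis at (φ, λ) is (−sin λ, cos λ, 0), so ΔE = −sin(-31.313°)·568.7 + cos(-31.313°)·575.7 = 787.40 m.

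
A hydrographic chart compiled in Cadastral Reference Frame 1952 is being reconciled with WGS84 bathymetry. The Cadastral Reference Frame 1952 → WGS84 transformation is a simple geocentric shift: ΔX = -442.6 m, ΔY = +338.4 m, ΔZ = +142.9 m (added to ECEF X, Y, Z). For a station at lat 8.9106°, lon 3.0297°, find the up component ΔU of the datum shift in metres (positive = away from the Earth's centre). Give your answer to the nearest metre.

ΔU = -397 m

The local up (radial) axis is (cos φ cos λ, cos φ sin λ, sin φ), giving ΔU = -436.647 + 17.670 + 22.134 = -396.84 m.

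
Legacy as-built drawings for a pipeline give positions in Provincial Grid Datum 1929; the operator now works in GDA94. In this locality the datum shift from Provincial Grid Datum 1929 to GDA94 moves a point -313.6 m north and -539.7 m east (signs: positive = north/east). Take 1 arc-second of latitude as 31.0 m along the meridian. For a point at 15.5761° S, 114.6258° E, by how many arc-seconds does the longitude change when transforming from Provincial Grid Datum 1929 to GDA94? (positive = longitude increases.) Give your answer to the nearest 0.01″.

Δλ = -18.07″

At latitude -15.5761°, cos φ = 0.963275.
1″ of longitude at this latitude = 31.00 × cos φ = 29.8615 m, so Δλ = -539.7 / 29.8615 = -18.073″.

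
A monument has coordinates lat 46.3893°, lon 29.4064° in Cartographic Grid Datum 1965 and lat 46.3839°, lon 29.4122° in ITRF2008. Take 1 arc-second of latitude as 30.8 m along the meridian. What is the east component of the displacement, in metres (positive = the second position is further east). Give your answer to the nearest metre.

Δφ = 46.3839° − 46.3893° = -0.0054°; Δλ = 29.4122° − 29.4064° = +0.0058°.
1° of latitude = 3600 × 30.80 = 110880 m.
ΔN = Δφ × 110880 = -598.8 m; ΔE = Δλ × 110880 × cos(46.3893°) = +0.0058 × 110880 × 0.689755 = 443.6 m.

ΔE = 444 m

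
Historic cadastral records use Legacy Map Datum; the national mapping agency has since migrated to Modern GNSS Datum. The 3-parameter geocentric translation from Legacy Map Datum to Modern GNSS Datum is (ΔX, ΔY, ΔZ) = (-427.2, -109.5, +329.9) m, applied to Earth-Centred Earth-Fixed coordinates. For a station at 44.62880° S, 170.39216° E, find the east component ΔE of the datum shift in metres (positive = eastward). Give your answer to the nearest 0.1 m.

At φ = -44.62880°, λ = 170.39216°: sin φ = -0.702511, cos φ = 0.711673, sin λ = 0.166904, cos λ = -0.985973.
ΔE = −sin λ·ΔX + cos λ·ΔY = −(0.166904)·(-427.2) + (-0.985973)·(-109.5) = 179.27 m.

ΔE = 179.3 m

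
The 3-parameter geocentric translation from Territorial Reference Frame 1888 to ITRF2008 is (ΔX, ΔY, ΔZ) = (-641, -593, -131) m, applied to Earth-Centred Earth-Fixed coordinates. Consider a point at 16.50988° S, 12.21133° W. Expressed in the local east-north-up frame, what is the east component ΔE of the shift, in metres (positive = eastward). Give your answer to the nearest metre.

ΔE = -715 m

The local east axis at (φ, λ) is (−sin λ, cos λ, 0), so ΔE = −sin(-12.21133°)·(-641) + cos(-12.21133°)·(-593) = -715.17 m.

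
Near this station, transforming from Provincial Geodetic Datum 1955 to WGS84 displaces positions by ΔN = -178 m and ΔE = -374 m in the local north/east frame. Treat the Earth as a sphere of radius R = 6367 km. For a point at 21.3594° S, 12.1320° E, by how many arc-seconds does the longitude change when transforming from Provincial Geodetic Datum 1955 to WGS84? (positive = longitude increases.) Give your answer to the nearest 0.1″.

Δλ = -13.0″

At latitude -21.3594°, cos φ = 0.931314.
One radian of longitude at latitude φ spans R cos φ, so Δλ = ΔE / (R cos φ) = -374.0 / (6367000 × 0.931314) = -6.3073e-05 rad = -13.010″.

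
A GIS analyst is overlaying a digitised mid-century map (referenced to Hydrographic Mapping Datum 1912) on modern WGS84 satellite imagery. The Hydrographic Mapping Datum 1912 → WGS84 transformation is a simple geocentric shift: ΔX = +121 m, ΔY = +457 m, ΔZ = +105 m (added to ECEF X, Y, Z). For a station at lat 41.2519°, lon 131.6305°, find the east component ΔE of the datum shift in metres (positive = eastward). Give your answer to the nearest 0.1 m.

The local east axis at (φ, λ) is (−sin λ, cos λ, 0), so ΔE = −sin(131.6305°)·121 + cos(131.6305°)·457 = -394.04 m.

ΔE = -394.0 m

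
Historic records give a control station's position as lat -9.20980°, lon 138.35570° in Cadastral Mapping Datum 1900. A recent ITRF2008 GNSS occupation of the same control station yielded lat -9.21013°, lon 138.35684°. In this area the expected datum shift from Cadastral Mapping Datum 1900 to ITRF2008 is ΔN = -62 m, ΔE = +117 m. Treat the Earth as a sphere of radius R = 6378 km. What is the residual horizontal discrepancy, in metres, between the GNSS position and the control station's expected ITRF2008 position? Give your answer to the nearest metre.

27 m

Observed coordinate differences: Δφ = -0.00033°, Δλ = +0.00114°.
Converting to metres (1° lat = 111317 m, cos φ = 0.987109): observed ΔN = -36.7 m, observed ΔE = 125.3 m.
Subtracting the expected shift leaves a residual of -36.7 − (-62) = 25.3 m north and 125.3 − (117) = 8.3 m east.
Residual distance = √(25.3² + 8.3²) = 26.6 m.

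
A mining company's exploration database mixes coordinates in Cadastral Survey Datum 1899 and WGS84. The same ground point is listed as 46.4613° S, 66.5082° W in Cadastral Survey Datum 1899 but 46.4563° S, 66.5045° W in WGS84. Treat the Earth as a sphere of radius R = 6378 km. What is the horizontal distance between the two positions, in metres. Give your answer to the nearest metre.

Δφ = -46.4563° − -46.4613° = +0.0050°; Δλ = -66.5045° − -66.5082° = +0.0037°.
1° along a meridian = πR/180 = 111317 m.
ΔN = Δφ × 111317 = 556.6 m; ΔE = Δλ × 111317 × cos(-46.4613°) = +0.0037 × 111317 × 0.688844 = 283.7 m.
Distance = √(ΔE² + ΔN²) = √(283.7² + 556.6²) = 624.7 m.

625 m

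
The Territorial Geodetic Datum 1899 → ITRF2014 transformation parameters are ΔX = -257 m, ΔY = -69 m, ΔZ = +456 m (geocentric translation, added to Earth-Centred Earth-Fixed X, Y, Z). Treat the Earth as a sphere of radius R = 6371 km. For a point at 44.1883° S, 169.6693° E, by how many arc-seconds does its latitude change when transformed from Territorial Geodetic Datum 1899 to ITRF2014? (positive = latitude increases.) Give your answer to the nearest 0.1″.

sin φ = -0.697019, cos φ = 0.717053, sin λ = 0.179329, cos λ = -0.983789.
North component: ΔN = −sin φ cos λ·ΔX − sin φ sin λ·ΔY + cos φ·ΔZ = −(-0.697019)(-0.983789)(-257) − (-0.697019)(0.179329)(-69) + (0.717053)(456) = 494.58 m.
1° of latitude spans πR/180 = 111195 m, so Δφ = 494.58 / 111195 × 3600 = 16.012″.

Δφ = 16.0″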